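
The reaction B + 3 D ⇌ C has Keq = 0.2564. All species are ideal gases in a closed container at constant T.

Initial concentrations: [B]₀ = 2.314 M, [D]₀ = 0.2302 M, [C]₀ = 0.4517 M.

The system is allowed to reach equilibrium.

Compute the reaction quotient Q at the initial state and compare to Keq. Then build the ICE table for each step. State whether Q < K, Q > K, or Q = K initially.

Q₀ = 16 vs Keq = 0.2564 ⇒ Q>K, reverse
Step 1:
                  B         D         C
  I           2.314    0.2302    0.4517
  C          0.1754    0.5262   -0.1754
  E           2.489    0.7564    0.2763
  solve Keq expr → x = -0.1754; check Q = 0.2564

Q₀ = 16; Q > K (proceeds reverse)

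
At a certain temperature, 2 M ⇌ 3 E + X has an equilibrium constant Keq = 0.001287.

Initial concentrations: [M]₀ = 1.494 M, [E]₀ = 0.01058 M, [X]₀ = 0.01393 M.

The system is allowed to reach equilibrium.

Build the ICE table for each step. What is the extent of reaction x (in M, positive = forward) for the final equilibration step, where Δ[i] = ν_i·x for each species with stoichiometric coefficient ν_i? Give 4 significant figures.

x = 0.08927 M

Q₀ = 7.3911e-09 vs Keq = 0.001287 ⇒ Q<K, forward
Step 1:
                   M          E          X
  Initial      1.494    0.01058    0.01393
  Change     -0.1785     0.2678    0.08927
  Equil        1.315     0.2784     0.1032
  solve Keq expr → x = 0.08927; check Q = 0.001287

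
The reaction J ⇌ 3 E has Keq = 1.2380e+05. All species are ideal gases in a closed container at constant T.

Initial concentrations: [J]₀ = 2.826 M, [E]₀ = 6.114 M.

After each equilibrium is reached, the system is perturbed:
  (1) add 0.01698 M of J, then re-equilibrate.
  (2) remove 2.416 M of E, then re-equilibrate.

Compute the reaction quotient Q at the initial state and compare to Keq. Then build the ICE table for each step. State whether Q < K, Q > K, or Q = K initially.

Q₀ = 80.87; Q < K (proceeds forward)

Q₀ = 80.87 vs Keq = 1.2380e+05 ⇒ Q<K, forward
Step 1:
                   J          E
  init         2.826      6.114
  Δ           -2.801      8.404
  eq         0.02472      14.52
  solve Keq expr → x = 2.801; check Q = 1.2380e+05
Then add 0.01698 M of J.
Step 2:
                   J          E
  init        0.0417      14.52
  Δ         -0.01672    0.05017
  eq         0.02497      14.57
  solve Keq expr → x = 0.01672; check Q = 1.2380e+05
Then remove 2.416 M of E.
Step 3:
                   J          E
  init       0.02497      12.15
  Δ         -0.01037     0.0311
  eq         0.01461      12.18
  solve Keq expr → x = 0.01037; check Q = 1.2380e+05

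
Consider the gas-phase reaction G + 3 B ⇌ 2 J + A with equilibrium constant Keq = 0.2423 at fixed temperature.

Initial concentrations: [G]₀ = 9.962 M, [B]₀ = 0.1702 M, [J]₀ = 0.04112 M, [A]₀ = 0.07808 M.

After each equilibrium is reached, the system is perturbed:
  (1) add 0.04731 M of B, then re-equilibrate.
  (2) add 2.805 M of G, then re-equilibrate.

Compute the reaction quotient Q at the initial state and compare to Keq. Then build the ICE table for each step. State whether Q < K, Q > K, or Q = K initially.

Q₀ = 0.002688 vs Keq = 0.2423 ⇒ Q<K, forward
Step 1:
                    G           B           J           A
  I             9.962      0.1702     0.04112     0.07808
  C          -0.03072    -0.09215     0.06143     0.03072
  E             9.931     0.07805      0.1026      0.1088
  solve Keq expr → x = 0.03072; check Q = 0.2423
Then add 0.04731 M of B.
Step 2:
                    G           B           J           A
  I             9.931      0.1254      0.1026      0.1088
  C          -0.01114    -0.03341     0.02227     0.01114
  E              9.92     0.09195      0.1248      0.1199
  solve Keq expr → x = 0.01114; check Q = 0.2423
Then add 2.805 M of G.
Step 3:
                    G           B           J           A
  I             12.73     0.09195      0.1248      0.1199
  C         -0.001769   -0.005307    0.003538    0.001769
  E             12.72     0.08664      0.1284      0.1217
  solve Keq expr → x = 0.001769; check Q = 0.2423

Q₀ = 0.002688; Q < K (proceeds forward)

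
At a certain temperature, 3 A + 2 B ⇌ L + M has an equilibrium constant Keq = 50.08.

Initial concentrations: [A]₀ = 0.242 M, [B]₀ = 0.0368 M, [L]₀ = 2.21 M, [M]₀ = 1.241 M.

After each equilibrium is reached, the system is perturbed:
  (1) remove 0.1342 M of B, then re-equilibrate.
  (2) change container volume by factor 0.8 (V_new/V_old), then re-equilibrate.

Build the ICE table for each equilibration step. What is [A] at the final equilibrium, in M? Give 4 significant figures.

[A]_eq = 0.9259 M

Q₀ = 1.4290e+05 vs Keq = 50.08 ⇒ Q>K, reverse
Step 1:
                   A          B          L          M
  init         0.242     0.0368       2.21      1.241
  Δ           0.4706     0.3137    -0.1569    -0.1569
  eq          0.7126     0.3505      2.053      1.084
  solve Keq expr → x = -0.1569; check Q = 50.08
Then remove 0.1342 M of B.
Step 2:
                   A          B          L          M
  init        0.7126     0.2163      2.053      1.084
  Δ          0.09848    0.06565   -0.03283   -0.03283
  eq           0.811      0.282       2.02      1.051
  solve Keq expr → x = -0.03283; check Q = 50.08
Then change container volume by factor 0.8 (V_new/V_old).
Step 3:
                   A          B          L          M
  init         1.014     0.3524      2.525      1.314
  Δ         -0.08791   -0.05861     0.0293     0.0293
  eq          0.9259     0.2938      2.555      1.343
  solve Keq expr → x = 0.0293; check Q = 50.08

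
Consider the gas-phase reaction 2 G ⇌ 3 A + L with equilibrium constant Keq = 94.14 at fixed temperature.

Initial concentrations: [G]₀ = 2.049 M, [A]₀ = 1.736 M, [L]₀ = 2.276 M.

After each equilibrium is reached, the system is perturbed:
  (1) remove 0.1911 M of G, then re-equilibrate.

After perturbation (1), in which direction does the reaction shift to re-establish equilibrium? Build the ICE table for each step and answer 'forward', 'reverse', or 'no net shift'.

Direction: reverse

Q₀ = 2.836 vs Keq = 94.14 ⇒ Q<K, forward
Step 1:
                  G         A         L
  Initial     2.049     1.736     2.276
  Change     -1.028     1.541    0.5138
  Equil       1.021     3.277      2.79
  solve Keq expr → x = 0.5138; check Q = 94.14
Then remove 0.1911 M of G.
Step 2:
                  G         A         L
  Initial    0.8303     3.277      2.79
  Change     0.1075   -0.1612  -0.05375
  Equil      0.9378     3.116     2.736
  solve Keq expr → x = -0.05375; check Q = 94.14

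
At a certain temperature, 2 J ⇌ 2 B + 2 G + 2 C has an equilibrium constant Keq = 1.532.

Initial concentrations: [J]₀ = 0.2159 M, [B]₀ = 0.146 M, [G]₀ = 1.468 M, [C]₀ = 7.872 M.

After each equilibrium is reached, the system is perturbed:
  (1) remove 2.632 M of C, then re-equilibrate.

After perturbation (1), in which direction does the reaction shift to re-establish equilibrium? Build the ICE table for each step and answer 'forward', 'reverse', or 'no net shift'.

Direction: forward

Q₀ = 61.07 vs Keq = 1.532 ⇒ Q>K, reverse
Step 1:
                  J         B         G         C
  Initial    0.2159     0.146     1.468     7.872
  Change      0.108    -0.108    -0.108    -0.108
  Equil      0.3239   0.03797      1.36     7.764
  solve Keq expr → x = -0.05401; check Q = 1.532
Then remove 2.632 M of C.
Step 2:
                  J         B         G         C
  Initial    0.3239   0.03797      1.36     5.132
  Change   -0.01586   0.01586   0.01586   0.01586
  Equil      0.3081   0.05384     1.376     5.148
  solve Keq expr → x = 0.007932; check Q = 1.532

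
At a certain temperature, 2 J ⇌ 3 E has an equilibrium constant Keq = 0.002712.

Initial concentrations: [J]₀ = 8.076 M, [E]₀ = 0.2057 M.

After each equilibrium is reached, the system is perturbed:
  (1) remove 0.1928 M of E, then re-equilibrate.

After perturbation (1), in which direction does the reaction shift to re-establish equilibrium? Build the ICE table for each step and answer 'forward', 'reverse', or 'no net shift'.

Direction: forward

Q₀ = 1.3345e-04 vs Keq = 0.002712 ⇒ Q<K, forward
Step 1:
                  J         E
  I           8.076    0.2057
  C           -0.23    0.3449
  E           7.846    0.5506
  solve Keq expr → x = 0.115; check Q = 0.002712
Then remove 0.1928 M of E.
Step 2:
                  J         E
  I           7.846    0.3578
  C         -0.1246     0.187
  E           7.721    0.5448
  solve Keq expr → x = 0.06232; check Q = 0.002712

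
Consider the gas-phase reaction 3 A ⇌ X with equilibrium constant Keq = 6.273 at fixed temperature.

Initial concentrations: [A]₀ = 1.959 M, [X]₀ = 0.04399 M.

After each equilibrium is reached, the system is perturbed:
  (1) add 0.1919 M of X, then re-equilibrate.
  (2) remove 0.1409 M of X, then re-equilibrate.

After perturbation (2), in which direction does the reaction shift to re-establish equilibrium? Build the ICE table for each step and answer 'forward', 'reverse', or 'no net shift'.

Q₀ = 0.005851 vs Keq = 6.273 ⇒ Q<K, forward
Step 1:
                    A           X
  init          1.959     0.04399
  Δ            -1.515       0.505
  eq            0.444       0.549
  solve Keq expr → x = 0.505; check Q = 6.273
Then add 0.1919 M of X.
Step 2:
                    A           X
  init          0.444      0.7409
  Δ           0.04344    -0.01448
  eq           0.4874      0.7264
  solve Keq expr → x = -0.01448; check Q = 6.273
Then remove 0.1409 M of X.
Step 3:
                    A           X
  init         0.4874      0.5855
  Δ          -0.03114     0.01038
  eq           0.4563      0.5959
  solve Keq expr → x = 0.01038; check Q = 6.273

Direction: forward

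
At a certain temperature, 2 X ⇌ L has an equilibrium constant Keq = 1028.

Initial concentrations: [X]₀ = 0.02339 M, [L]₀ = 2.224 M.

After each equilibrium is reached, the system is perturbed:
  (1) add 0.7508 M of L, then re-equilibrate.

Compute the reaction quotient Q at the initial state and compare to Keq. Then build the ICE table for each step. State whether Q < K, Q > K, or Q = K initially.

Q₀ = 4065; Q > K (proceeds reverse)

Q₀ = 4065 vs Keq = 1028 ⇒ Q>K, reverse
Step 1:
                   X          L
  init       0.02339      2.224
  Δ            0.023    -0.0115
  eq         0.04639      2.212
  solve Keq expr → x = -0.0115; check Q = 1028
Then add 0.7508 M of L.
Step 2:
                   X          L
  init       0.04639      2.963
  Δ         0.007265  -0.003632
  eq         0.05366       2.96
  solve Keq expr → x = -0.003632; check Q = 1028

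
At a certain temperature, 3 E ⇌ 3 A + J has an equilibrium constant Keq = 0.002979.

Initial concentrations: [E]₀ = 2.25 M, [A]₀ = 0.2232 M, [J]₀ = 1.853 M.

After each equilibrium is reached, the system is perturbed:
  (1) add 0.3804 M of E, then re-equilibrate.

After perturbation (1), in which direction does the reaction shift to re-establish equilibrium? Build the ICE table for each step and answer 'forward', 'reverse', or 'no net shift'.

Q₀ = 0.001809 vs Keq = 0.002979 ⇒ Q<K, forward
Step 1:
                   E          A          J
  I             2.25     0.2232      1.853
  C         -0.03565    0.03565    0.01188
  E            2.214     0.2589      1.865
  solve Keq expr → x = 0.01188; check Q = 0.002979
Then add 0.3804 M of E.
Step 2:
                   E          A          J
  I            2.595     0.2589      1.865
  C         -0.03919    0.03919    0.01306
  E            2.556      0.298      1.878
  solve Keq expr → x = 0.01306; check Q = 0.002979

Direction: forward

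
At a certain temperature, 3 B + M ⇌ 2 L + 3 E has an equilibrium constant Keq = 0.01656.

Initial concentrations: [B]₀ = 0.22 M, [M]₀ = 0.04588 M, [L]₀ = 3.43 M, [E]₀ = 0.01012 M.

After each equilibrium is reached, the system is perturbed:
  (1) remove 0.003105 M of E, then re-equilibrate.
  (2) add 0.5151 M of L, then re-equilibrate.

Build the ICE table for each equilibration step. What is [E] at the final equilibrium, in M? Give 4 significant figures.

Q₀ = 0.02496 vs Keq = 0.01656 ⇒ Q>K, reverse
Step 1:
                  B         M         L         E
  init         0.22   0.04588      3.43   0.01012
  Δ        0.001217 4.0573e-04 -8.1146e-04 -0.001217
  eq         0.2212   0.04629     3.429  0.008903
  solve Keq expr → x = -4.0573e-04; check Q = 0.01656
Then remove 0.003105 M of E.
Step 2:
                  B         M         L         E
  init       0.2212   0.04629     3.429  0.005798
  Δ       -0.002922 -9.7401e-04  0.001948  0.002922
  eq         0.2183   0.04531     3.431   0.00872
  solve Keq expr → x = 9.7401e-04; check Q = 0.01656
Then add 0.5151 M of L.
Step 3:
                  B         M         L         E
  init       0.2183   0.04531     3.946   0.00872
  Δ       7.3462e-04 2.4487e-04 -4.8975e-04 -7.3462e-04
  eq          0.219   0.04556     3.946  0.007985
  solve Keq expr → x = -2.4487e-04; check Q = 0.01656

[E]_eq = 0.007985 M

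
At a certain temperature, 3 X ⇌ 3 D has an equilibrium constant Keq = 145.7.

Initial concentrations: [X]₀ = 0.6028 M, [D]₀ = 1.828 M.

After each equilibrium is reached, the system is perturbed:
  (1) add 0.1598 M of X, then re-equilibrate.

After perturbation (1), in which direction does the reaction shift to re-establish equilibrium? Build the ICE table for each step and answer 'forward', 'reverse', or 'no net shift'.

Q₀ = 27.89 vs Keq = 145.7 ⇒ Q<K, forward
Step 1:
                    X           D
  Initial      0.6028       1.828
  Change      -0.2146      0.2146
  Equil        0.3882       2.043
  solve Keq expr → x = 0.07154; check Q = 145.7
Then add 0.1598 M of X.
Step 2:
                    X           D
  Initial       0.548       2.043
  Change      -0.1343      0.1343
  Equil        0.4137       2.177
  solve Keq expr → x = 0.04476; check Q = 145.7

Direction: forward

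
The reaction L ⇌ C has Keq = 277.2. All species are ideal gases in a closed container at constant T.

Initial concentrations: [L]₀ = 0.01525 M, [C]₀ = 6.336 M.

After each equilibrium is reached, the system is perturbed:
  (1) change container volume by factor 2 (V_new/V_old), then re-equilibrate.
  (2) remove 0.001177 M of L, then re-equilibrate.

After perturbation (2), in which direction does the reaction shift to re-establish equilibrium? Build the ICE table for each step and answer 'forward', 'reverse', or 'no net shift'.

Q₀ = 415.5 vs Keq = 277.2 ⇒ Q>K, reverse
Step 1:
                    L           C
  I           0.01525       6.336
  C           0.00758    -0.00758
  E           0.02283       6.328
  solve Keq expr → x = -0.00758; check Q = 277.2
Then change container volume by factor 2 (V_new/V_old).
Step 2:
                    L           C
  I           0.01141       3.164
  C                 0           0
  E           0.01141       3.164
  solve Keq expr → x = 0; check Q = 277.2
Then remove 0.001177 M of L.
Step 3:
                    L           C
  I           0.01024       3.164
  C          0.001173   -0.001173
  E           0.01141       3.163
  solve Keq expr → x = -0.001173; check Q = 277.2

Direction: reverse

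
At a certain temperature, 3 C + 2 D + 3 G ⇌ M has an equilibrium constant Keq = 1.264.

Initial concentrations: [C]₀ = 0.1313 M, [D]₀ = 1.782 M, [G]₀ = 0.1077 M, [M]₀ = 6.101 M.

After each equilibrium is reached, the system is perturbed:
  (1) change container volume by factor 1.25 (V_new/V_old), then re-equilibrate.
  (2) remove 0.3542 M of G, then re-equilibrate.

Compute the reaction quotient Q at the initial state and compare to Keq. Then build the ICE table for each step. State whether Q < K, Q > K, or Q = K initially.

Q₀ = 6.7943e+05 vs Keq = 1.264 ⇒ Q>K, reverse
Step 1:
                  C         D         G         M
  init       0.1313     1.782    0.1077     6.101
  Δ          0.8508    0.5672    0.8508   -0.2836
  eq         0.9821     2.349    0.9585     5.817
  solve Keq expr → x = -0.2836; check Q = 1.264
Then change container volume by factor 1.25 (V_new/V_old).
Step 2:
                  C         D         G         M
  init       0.7857     1.879    0.7668     4.654
  Δ          0.2051    0.1367    0.2051  -0.06836
  eq         0.9907     2.016    0.9718     4.586
  solve Keq expr → x = -0.06836; check Q = 1.264
Then remove 0.3542 M of G.
Step 3:
                  C         D         G         M
  init       0.9907     2.016    0.6176     4.586
  Δ          0.1747    0.1165    0.1747  -0.05825
  eq          1.165     2.133    0.7924     4.527
  solve Keq expr → x = -0.05825; check Q = 1.264

Q₀ = 6.7943e+05; Q > K (proceeds reverse)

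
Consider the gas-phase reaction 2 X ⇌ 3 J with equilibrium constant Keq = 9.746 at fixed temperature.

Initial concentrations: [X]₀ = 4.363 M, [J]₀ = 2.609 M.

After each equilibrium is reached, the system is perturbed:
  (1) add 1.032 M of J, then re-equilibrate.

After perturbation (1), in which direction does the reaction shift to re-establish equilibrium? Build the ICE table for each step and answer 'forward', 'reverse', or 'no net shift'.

Q₀ = 0.9329 vs Keq = 9.746 ⇒ Q<K, forward
Step 1:
                   X          J
  init         4.363      2.609
  Δ           -1.278      1.917
  eq           3.085      4.526
  solve Keq expr → x = 0.6391; check Q = 9.746
Then add 1.032 M of J.
Step 2:
                   X          J
  init         3.085      5.558
  Δ             0.42      -0.63
  eq           3.505      4.928
  solve Keq expr → x = -0.21; check Q = 9.746

Direction: reverse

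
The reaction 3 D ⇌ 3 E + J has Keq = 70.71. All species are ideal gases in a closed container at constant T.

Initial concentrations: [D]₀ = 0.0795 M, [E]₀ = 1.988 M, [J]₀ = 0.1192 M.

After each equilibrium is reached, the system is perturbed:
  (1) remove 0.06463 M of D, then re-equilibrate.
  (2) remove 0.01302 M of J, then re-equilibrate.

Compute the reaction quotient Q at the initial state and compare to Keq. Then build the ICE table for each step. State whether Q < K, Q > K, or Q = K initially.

Q₀ = 1864 vs Keq = 70.71 ⇒ Q>K, reverse
Step 1:
                    D           E           J
  Initial      0.0795       1.988      0.1192
  Change        0.116      -0.116    -0.03867
  Equil        0.1955       1.872     0.08053
  solve Keq expr → x = -0.03867; check Q = 70.71
Then remove 0.06463 M of D.
Step 2:
                    D           E           J
  Initial      0.1309       1.872     0.08053
  Change      0.04662    -0.04662    -0.01554
  Equil        0.1775       1.825       0.065
  solve Keq expr → x = -0.01554; check Q = 70.71
Then remove 0.01302 M of J.
Step 3:
                    D           E           J
  Initial      0.1775       1.825     0.05198
  Change    -0.008865    0.008865    0.002955
  Equil        0.1686       1.834     0.05493
  solve Keq expr → x = 0.002955; check Q = 70.71

Q₀ = 1864; Q > K (proceeds reverse)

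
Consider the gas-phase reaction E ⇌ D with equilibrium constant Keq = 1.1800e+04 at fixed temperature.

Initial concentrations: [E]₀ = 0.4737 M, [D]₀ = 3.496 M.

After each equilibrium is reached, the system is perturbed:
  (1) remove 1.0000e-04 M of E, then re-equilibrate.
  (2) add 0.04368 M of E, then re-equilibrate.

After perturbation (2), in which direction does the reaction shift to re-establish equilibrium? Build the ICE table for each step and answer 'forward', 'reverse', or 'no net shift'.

Q₀ = 7.38 vs Keq = 1.1800e+04 ⇒ Q<K, forward
Step 1:
                    E           D
  Initial      0.4737       3.496
  Change      -0.4734      0.4734
  Equil    3.3639e-04       3.969
  solve Keq expr → x = 0.4734; check Q = 1.1800e+04
Then remove 1.0000e-04 M of E.
Step 2:
                    E           D
  Initial  2.3639e-04       3.969
  Change   9.9992e-05 -9.9992e-05
  Equil    3.3638e-04       3.969
  solve Keq expr → x = -9.9992e-05; check Q = 1.1800e+04
Then add 0.04368 M of E.
Step 3:
                    E           D
  Initial     0.04402       3.969
  Change     -0.04368     0.04368
  Equil    3.4008e-04       4.013
  solve Keq expr → x = 0.04368; check Q = 1.1800e+04

Direction: forward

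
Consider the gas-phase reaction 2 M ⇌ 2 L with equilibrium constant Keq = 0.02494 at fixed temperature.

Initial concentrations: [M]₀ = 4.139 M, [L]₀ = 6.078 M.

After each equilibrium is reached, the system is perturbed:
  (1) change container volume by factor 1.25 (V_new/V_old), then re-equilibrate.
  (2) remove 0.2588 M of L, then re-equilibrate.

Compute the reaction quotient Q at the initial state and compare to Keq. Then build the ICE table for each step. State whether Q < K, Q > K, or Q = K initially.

Q₀ = 2.156; Q > K (proceeds reverse)

Q₀ = 2.156 vs Keq = 0.02494 ⇒ Q>K, reverse
Step 1:
                  M         L
  I           4.139     6.078
  C           4.685    -4.685
  E           8.824     1.393
  solve Keq expr → x = -2.342; check Q = 0.02494
Then change container volume by factor 1.25 (V_new/V_old).
Step 2:
                  M         L
  I           7.059     1.115
  C               0         0
  E           7.059     1.115
  solve Keq expr → x = 0; check Q = 0.02494
Then remove 0.2588 M of L.
Step 3:
                  M         L
  I           7.059     0.856
  C         -0.2235    0.2235
  E           6.835     1.079
  solve Keq expr → x = 0.1118; check Q = 0.02494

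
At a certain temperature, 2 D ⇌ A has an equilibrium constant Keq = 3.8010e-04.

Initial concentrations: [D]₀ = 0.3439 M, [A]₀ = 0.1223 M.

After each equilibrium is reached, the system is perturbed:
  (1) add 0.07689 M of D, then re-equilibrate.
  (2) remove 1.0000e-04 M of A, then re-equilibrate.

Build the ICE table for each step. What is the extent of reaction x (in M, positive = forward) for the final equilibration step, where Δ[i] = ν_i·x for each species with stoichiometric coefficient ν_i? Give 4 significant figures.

Q₀ = 1.034 vs Keq = 3.8010e-04 ⇒ Q>K, reverse
Step 1:
                   D          A
  init        0.3439     0.1223
  Δ           0.2443    -0.1222
  eq          0.5882 1.3152e-04
  solve Keq expr → x = -0.1222; check Q = 3.8010e-04
Then add 0.07689 M of D.
Step 2:
                   D          A
  init        0.6651 1.3152e-04
  Δ       -7.3187e-05 3.6594e-05
  eq          0.6651 1.6812e-04
  solve Keq expr → x = 3.6594e-05; check Q = 3.8010e-04
Then remove 1.0000e-04 M of A.
Step 3:
                   D          A
  init        0.6651 6.8117e-05
  Δ       -1.9980e-04 9.9899e-05
  eq          0.6649 1.6802e-04
  solve Keq expr → x = 9.9899e-05; check Q = 3.8010e-04

x = 9.9899e-05 M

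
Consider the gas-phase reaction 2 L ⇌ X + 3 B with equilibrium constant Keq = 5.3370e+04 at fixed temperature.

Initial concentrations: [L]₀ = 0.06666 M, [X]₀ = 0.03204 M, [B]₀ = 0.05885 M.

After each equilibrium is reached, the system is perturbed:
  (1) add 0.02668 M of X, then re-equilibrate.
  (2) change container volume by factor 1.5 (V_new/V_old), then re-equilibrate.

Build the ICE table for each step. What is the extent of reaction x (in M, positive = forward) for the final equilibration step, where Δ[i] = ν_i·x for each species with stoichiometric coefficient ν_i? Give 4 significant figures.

Q₀ = 0.00147 vs Keq = 5.3370e+04 ⇒ Q<K, forward
Step 1:
                   L          X          B
  I          0.06666    0.03204    0.05885
  C         -0.06659     0.0333    0.09989
  E       6.9974e-05    0.06534     0.1587
  solve Keq expr → x = 0.0333; check Q = 5.3370e+04
Then add 0.02668 M of X.
Step 2:
                   L          X          B
  I       6.9974e-05    0.09202     0.1587
  C       1.3049e-05 -6.5243e-06 -1.9573e-05
  E       8.3022e-05    0.09201     0.1587
  solve Keq expr → x = -6.5243e-06; check Q = 5.3370e+04
Then change container volume by factor 1.5 (V_new/V_old).
Step 3:
                   L          X          B
  I       5.5348e-05    0.06134     0.1058
  C       -1.8432e-05 9.2161e-06 2.7648e-05
  E       3.6916e-05    0.06135     0.1058
  solve Keq expr → x = 9.2161e-06; check Q = 5.3370e+04

x = 9.2161e-06 M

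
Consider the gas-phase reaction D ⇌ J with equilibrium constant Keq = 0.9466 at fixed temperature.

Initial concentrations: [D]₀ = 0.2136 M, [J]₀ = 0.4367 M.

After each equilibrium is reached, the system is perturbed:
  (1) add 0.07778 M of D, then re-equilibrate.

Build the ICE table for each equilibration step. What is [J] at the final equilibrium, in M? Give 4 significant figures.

[J]_eq = 0.3541 M

Q₀ = 2.044 vs Keq = 0.9466 ⇒ Q>K, reverse
Step 1:
                   D          J
  init        0.2136     0.4367
  Δ           0.1205    -0.1205
  eq          0.3341     0.3162
  solve Keq expr → x = -0.1205; check Q = 0.9466
Then add 0.07778 M of D.
Step 2:
                   D          J
  init        0.4118     0.3162
  Δ         -0.03782    0.03782
  eq           0.374     0.3541
  solve Keq expr → x = 0.03782; check Q = 0.9466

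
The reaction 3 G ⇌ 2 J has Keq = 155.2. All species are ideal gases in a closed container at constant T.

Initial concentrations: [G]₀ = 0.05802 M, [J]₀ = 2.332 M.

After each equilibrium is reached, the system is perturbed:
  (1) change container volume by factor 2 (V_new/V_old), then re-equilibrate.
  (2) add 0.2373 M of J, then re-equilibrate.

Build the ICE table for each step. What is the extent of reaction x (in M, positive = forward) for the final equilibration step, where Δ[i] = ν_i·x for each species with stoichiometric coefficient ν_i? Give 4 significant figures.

Q₀ = 2.7844e+04 vs Keq = 155.2 ⇒ Q>K, reverse
Step 1:
                   G          J
  I          0.05802      2.332
  C           0.2532    -0.1688
  E           0.3112      2.163
  solve Keq expr → x = -0.08441; check Q = 155.2
Then change container volume by factor 2 (V_new/V_old).
Step 2:
                   G          J
  I           0.1556      1.082
  C          0.03742   -0.02495
  E            0.193      1.057
  solve Keq expr → x = -0.01247; check Q = 155.2
Then add 0.2373 M of J.
Step 3:
                   G          J
  I            0.193      1.294
  C          0.02594    -0.0173
  E            0.219      1.277
  solve Keq expr → x = -0.008648; check Q = 155.2

x = -0.008648 M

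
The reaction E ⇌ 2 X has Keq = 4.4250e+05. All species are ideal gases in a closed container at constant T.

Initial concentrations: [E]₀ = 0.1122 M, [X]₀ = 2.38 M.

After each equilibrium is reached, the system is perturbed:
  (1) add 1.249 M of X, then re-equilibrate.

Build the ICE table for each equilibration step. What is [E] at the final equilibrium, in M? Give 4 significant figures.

Q₀ = 50.48 vs Keq = 4.4250e+05 ⇒ Q<K, forward
Step 1:
                  E         X
  I          0.1122      2.38
  C         -0.1122    0.2244
  E       1.5328e-05     2.604
  solve Keq expr → x = 0.1122; check Q = 4.4250e+05
Then add 1.249 M of X.
Step 2:
                  E         X
  I       1.5328e-05     3.853
  C       1.8227e-05 -3.6454e-05
  E       3.3555e-05     3.853
  solve Keq expr → x = -1.8227e-05; check Q = 4.4250e+05

[E]_eq = 3.3555e-05 M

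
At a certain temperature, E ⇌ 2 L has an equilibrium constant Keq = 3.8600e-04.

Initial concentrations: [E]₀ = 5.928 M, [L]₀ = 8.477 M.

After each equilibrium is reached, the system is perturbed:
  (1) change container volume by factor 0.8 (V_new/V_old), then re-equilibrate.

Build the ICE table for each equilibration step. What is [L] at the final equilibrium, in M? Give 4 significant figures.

Q₀ = 12.12 vs Keq = 3.8600e-04 ⇒ Q>K, reverse
Step 1:
                    E           L
  I             5.928       8.477
  C             4.207      -8.414
  E             10.14     0.06255
  solve Keq expr → x = -4.207; check Q = 3.8600e-04
Then change container volume by factor 0.8 (V_new/V_old).
Step 2:
                    E           L
  I             12.67     0.07818
  C          0.004121   -0.008243
  E             12.67     0.06994
  solve Keq expr → x = -0.004121; check Q = 3.8600e-04

[L]_eq = 0.06994 M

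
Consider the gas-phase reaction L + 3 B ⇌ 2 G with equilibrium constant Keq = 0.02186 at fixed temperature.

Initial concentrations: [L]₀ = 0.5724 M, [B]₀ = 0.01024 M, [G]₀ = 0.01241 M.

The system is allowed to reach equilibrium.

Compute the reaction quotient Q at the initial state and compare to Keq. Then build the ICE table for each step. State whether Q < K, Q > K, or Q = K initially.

Q₀ = 250.6 vs Keq = 0.02186 ⇒ Q>K, reverse
Step 1:
                  L         B         G
  I          0.5724   0.01024   0.01241
  C        0.005941   0.01782  -0.01188
  E          0.5783   0.02806 5.2857e-04
  solve Keq expr → x = -0.005941; check Q = 0.02186

Q₀ = 250.6; Q > K (proceeds reverse)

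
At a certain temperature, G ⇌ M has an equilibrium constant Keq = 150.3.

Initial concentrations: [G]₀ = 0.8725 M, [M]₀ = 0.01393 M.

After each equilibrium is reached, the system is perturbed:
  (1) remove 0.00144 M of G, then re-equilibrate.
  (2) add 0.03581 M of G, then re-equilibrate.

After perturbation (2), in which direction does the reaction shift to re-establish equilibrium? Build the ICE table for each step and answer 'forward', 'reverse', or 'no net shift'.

Direction: forward

Q₀ = 0.01597 vs Keq = 150.3 ⇒ Q<K, forward
Step 1:
                   G          M
  init        0.8725    0.01393
  Δ          -0.8666     0.8666
  eq        0.005859     0.8806
  solve Keq expr → x = 0.8666; check Q = 150.3
Then remove 0.00144 M of G.
Step 2:
                   G          M
  init      0.004419     0.8806
  Δ          0.00143   -0.00143
  eq        0.005849     0.8791
  solve Keq expr → x = -0.00143; check Q = 150.3
Then add 0.03581 M of G.
Step 3:
                   G          M
  init       0.04166     0.8791
  Δ         -0.03557    0.03557
  eq        0.006086     0.9147
  solve Keq expr → x = 0.03557; check Q = 150.3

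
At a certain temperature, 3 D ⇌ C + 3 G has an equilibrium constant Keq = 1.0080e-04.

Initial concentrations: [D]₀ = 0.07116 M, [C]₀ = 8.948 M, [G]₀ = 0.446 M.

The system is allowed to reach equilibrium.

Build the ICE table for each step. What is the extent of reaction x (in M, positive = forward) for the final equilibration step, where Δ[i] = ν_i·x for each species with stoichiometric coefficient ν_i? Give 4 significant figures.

Q₀ = 2203 vs Keq = 1.0080e-04 ⇒ Q>K, reverse
Step 1:
                    D           C           G
  init        0.07116       8.948       0.446
  Δ            0.4346     -0.1449     -0.4346
  eq           0.5058       8.803      0.0114
  solve Keq expr → x = -0.1449; check Q = 1.0080e-04

x = -0.1449 M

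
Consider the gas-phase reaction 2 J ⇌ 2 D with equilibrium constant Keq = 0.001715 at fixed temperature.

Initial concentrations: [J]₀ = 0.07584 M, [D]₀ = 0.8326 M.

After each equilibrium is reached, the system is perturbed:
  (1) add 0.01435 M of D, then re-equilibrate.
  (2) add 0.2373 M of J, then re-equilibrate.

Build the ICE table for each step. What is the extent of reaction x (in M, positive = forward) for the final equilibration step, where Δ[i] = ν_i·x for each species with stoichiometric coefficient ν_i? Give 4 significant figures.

Q₀ = 120.5 vs Keq = 0.001715 ⇒ Q>K, reverse
Step 1:
                    J           D
  init        0.07584      0.8326
  Δ            0.7965     -0.7965
  eq           0.8723     0.03612
  solve Keq expr → x = -0.3982; check Q = 0.001715
Then add 0.01435 M of D.
Step 2:
                    J           D
  init         0.8723     0.05047
  Δ           0.01378    -0.01378
  eq           0.8861      0.0367
  solve Keq expr → x = -0.00689; check Q = 0.001715
Then add 0.2373 M of J.
Step 3:
                    J           D
  init          1.123      0.0367
  Δ         -0.009436    0.009436
  eq            1.114     0.04613
  solve Keq expr → x = 0.004718; check Q = 0.001715

x = 0.004718 M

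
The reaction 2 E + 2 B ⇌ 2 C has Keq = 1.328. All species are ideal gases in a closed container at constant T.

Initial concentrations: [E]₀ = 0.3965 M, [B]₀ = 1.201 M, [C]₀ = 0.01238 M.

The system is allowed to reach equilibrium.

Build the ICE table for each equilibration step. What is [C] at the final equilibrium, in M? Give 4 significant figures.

[C]_eq = 0.2184 M

Q₀ = 6.7588e-04 vs Keq = 1.328 ⇒ Q<K, forward
Step 1:
                    E           B           C
  init         0.3965       1.201     0.01238
  Δ            -0.206      -0.206       0.206
  eq           0.1905       0.995      0.2184
  solve Keq expr → x = 0.103; check Q = 1.328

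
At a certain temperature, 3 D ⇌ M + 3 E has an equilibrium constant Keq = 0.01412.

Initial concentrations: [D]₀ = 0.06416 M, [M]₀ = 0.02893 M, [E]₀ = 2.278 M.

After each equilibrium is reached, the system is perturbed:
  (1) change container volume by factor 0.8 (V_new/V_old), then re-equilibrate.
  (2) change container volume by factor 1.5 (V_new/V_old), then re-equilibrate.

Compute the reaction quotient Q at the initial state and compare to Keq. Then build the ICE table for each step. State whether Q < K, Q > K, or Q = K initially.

Q₀ = 1295 vs Keq = 0.01412 ⇒ Q>K, reverse
Step 1:
                  D         M         E
  init      0.06416   0.02893     2.278
  Δ         0.08678  -0.02893  -0.08678
  eq         0.1509 4.6148e-06     2.191
  solve Keq expr → x = -0.02893; check Q = 0.01412
Then change container volume by factor 0.8 (V_new/V_old).
Step 2:
                  D         M         E
  init       0.1887 5.7685e-06     2.739
  Δ       3.4603e-06 -1.1534e-06 -3.4603e-06
  eq         0.1887 4.6151e-06     2.739
  solve Keq expr → x = -1.1534e-06; check Q = 0.01412
Then change container volume by factor 1.5 (V_new/V_old).
Step 3:
                  D         M         E
  init       0.1258 3.0767e-06     1.826
  Δ       -4.6135e-06 1.5378e-06 4.6135e-06
  eq         0.1258 4.6145e-06     1.826
  solve Keq expr → x = 1.5378e-06; check Q = 0.01412

Q₀ = 1295; Q > K (proceeds reverse)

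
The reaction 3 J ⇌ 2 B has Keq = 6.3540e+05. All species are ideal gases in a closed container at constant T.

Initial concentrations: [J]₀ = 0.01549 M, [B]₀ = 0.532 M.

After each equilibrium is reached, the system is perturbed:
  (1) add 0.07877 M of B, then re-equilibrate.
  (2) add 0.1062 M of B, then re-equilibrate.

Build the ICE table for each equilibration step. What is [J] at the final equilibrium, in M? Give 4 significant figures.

Q₀ = 7.6150e+04 vs Keq = 6.3540e+05 ⇒ Q<K, forward
Step 1:
                   J          B
  I          0.01549      0.532
  C        -0.007803   0.005202
  E         0.007687     0.5372
  solve Keq expr → x = 0.002601; check Q = 6.3540e+05
Then add 0.07877 M of B.
Step 2:
                   J          B
  I         0.007687      0.616
  C       7.2971e-04 -4.8647e-04
  E         0.008416     0.6155
  solve Keq expr → x = -2.4324e-04; check Q = 6.3540e+05
Then add 0.1062 M of B.
Step 3:
                   J          B
  I         0.008416     0.7217
  C       9.3685e-04 -6.2457e-04
  E         0.009353     0.7211
  solve Keq expr → x = -3.1228e-04; check Q = 6.3540e+05

[J]_eq = 0.009353 M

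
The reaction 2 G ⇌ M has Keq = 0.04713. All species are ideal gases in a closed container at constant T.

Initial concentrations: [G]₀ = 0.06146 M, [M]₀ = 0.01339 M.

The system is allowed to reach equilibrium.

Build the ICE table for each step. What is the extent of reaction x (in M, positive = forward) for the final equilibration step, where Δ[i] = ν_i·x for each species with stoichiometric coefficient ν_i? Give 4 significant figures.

x = -0.01303 M

Q₀ = 3.545 vs Keq = 0.04713 ⇒ Q>K, reverse
Step 1:
                   G          M
  Initial    0.06146    0.01339
  Change     0.02606   -0.01303
  Equil      0.08752 3.6099e-04
  solve Keq expr → x = -0.01303; check Q = 0.04713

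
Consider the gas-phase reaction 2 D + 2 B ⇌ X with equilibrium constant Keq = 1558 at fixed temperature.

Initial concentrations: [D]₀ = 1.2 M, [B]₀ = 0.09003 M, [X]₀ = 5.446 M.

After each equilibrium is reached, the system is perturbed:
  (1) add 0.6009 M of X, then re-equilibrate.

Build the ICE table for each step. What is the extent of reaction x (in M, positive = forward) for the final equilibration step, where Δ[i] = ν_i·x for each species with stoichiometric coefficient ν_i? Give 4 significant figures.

x = -0.001303 M

Q₀ = 466.6 vs Keq = 1558 ⇒ Q<K, forward
Step 1:
                   D          B          X
  Initial        1.2    0.09003      5.446
  Change    -0.03901   -0.03901    0.01951
  Equil        1.161    0.05102      5.466
  solve Keq expr → x = 0.01951; check Q = 1558
Then add 0.6009 M of X.
Step 2:
                   D          B          X
  Initial      1.161    0.05102      6.066
  Change    0.002605   0.002605  -0.001303
  Equil        1.164    0.05362      6.065
  solve Keq expr → x = -0.001303; check Q = 1558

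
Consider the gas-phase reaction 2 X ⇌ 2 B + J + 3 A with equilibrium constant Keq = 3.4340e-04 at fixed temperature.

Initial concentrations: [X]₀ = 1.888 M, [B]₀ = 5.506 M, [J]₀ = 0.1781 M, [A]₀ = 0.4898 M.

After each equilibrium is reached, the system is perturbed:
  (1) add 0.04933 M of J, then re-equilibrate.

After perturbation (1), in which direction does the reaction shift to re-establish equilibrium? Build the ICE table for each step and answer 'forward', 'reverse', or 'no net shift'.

Direction: reverse

Q₀ = 0.178 vs Keq = 3.4340e-04 ⇒ Q>K, reverse
Step 1:
                  X         B         J         A
  I           1.888     5.506    0.1781    0.4898
  C          0.2567   -0.2567   -0.1283    -0.385
  E           2.145     5.249   0.04977    0.1048
  solve Keq expr → x = -0.1283; check Q = 3.4340e-04
Then add 0.04933 M of J.
Step 2:
                  X         B         J         A
  I           2.145     5.249    0.0991    0.1048
  C         0.01277  -0.01277 -0.006384  -0.01915
  E           2.157     5.237   0.09272   0.08567
  solve Keq expr → x = -0.006384; check Q = 3.4340e-04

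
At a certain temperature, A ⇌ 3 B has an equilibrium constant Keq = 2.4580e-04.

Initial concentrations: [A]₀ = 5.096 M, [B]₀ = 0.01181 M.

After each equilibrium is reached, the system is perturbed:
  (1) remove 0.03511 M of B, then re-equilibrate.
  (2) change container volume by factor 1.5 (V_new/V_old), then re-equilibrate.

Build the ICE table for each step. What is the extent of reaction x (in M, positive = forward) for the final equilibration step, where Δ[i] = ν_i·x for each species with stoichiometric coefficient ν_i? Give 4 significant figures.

x = 0.007391 M

Q₀ = 3.2324e-07 vs Keq = 2.4580e-04 ⇒ Q<K, forward
Step 1:
                  A         B
  init        5.096   0.01181
  Δ        -0.03192   0.09576
  eq          5.064    0.1076
  solve Keq expr → x = 0.03192; check Q = 2.4580e-04
Then remove 0.03511 M of B.
Step 2:
                  A         B
  init        5.064   0.07246
  Δ        -0.01168   0.03503
  eq          5.052    0.1075
  solve Keq expr → x = 0.01168; check Q = 2.4580e-04
Then change container volume by factor 1.5 (V_new/V_old).
Step 3:
                  A         B
  init        3.368   0.07166
  Δ       -0.007391   0.02217
  eq          3.361   0.09383
  solve Keq expr → x = 0.007391; check Q = 2.4580e-04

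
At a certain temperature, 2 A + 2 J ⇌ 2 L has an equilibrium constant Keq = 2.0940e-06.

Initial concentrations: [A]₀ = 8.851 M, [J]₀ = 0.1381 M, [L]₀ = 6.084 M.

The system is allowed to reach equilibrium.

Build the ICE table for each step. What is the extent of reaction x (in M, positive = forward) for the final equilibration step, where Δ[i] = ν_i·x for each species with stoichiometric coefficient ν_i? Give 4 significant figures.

x = -2.977 M

Q₀ = 24.77 vs Keq = 2.0940e-06 ⇒ Q>K, reverse
Step 1:
                    A           J           L
  I             8.851      0.1381       6.084
  C             5.953       5.953      -5.953
  E              14.8       6.092      0.1305
  solve Keq expr → x = -2.977; check Q = 2.0940e-06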